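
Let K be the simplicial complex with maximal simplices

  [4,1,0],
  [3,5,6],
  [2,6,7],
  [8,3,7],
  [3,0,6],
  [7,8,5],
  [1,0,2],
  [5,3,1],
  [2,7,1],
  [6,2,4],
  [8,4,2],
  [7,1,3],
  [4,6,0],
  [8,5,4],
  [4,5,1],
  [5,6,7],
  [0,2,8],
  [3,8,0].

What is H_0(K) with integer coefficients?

We work with the vertex ordering 0 < 1 < 2 < 3 < 4 < 5 < 6 < 7 < 8. The simplices of K, each written with vertices in increasing order, are:

  0-simplices (9): [0], [1], [2], [3], [4], [5], [6], [7], [8]
  1-simplices (27): (27 of them)
  2-simplices (18): [0,1,2], [0,1,4], [0,2,8], [0,3,6], [0,3,8], [0,4,6], [1,2,7], [1,3,5], [1,3,7], [1,4,5], [2,4,6], [2,4,8], [2,6,7], [3,5,6], [3,7,8], [4,5,8], [5,6,7], [5,7,8]

giving chain groups C_0 ≅ Z^9, C_1 ≅ Z^27, C_2 ≅ Z^18.

∂_1: C_1 → C_0 is given by ∂[p,q] = [q] − [p]. For instance
  ∂[0,1] = [1] − [0].
This gives a 9×27 integer matrix of rank 8; reducing to Smith normal form yields diagonal entries (1,1,1,1,1,1,1,1).

The boundary map ∂_2: C_2 → C_1 sends each 2-simplex [p,q,r] to [q,r] − [p,r] + [p,q]. For instance
  ∂[0,1,4] = [1,4] − [0,4] + [0,1],
  ∂[1,3,7] = [3,7] − [1,7] + [1,3].
The 27×18 boundary matrix has rank 18 and Smith normal form diag(1,1,1,1,1,1,1,1,1,1,1,1,1,1,1,1,1,2).

Reading off H_k = ker ∂_k / im ∂_{k+1}:

  H_0: rank C_0 − rank ∂_1 = 9 − 8 = 1, and the invariant factors of ∂_1 are all 1, so H_0 ≅ Z.

H_0 ≅ Z.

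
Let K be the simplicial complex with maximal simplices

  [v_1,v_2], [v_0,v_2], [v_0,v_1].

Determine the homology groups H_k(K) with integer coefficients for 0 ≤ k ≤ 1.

H_0 = Z,  H_1 = Z.

Order the vertices as v_0 < v_1 < v_2. Listing each simplex with vertices in this order, K has dimension 1 with simplices:

  0-simplices (3): [v_0], [v_1], [v_2]
  1-simplices (3): [v_0,v_1], [v_0,v_2], [v_1,v_2]

so the chain groups are C_0 ≅ Z^3, C_1 ≅ Z^3.

The boundary map ∂_1: C_1 → C_0 maps an edge to its endpoints' difference, ∂[p,q] = q − p.
As a 3×3 matrix over Z this has rank 2, with invariant factors (1,1).

Reading off H_k = ker ∂_k / im ∂_{k+1}:

  H_0: rank C_0 − rank ∂_1 = 3 − 2 = 1, and the invariant factors of ∂_1 are all 1, so H_0 = Z.
  H_1: rank ker ∂_1 − rank ∂_2 = (3 − 2) − 0 = 1, and there is no ∂_2, so H_1 = Z.

(K is a triangulation of the circle S^1.)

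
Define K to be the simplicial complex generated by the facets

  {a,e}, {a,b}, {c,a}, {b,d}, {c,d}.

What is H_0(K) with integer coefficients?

Take the total order a < b < c < d < e on the vertex set. Then K (dimension 1) consists of the simplices:

  0-simplices (5): a, b, c, d, e
  1-simplices (5): ab, ac, ae, bd, cd

so the chain groups are C_0 ≅ Z^5, C_1 ≅ Z^5.

Boundary ∂_1: C_1 → C_0 is given by ∂[p,q] = [q] − [p].
The 5×5 boundary matrix has rank 4 and Smith normal form diag(1,1,1,1).

Now H_k = ker ∂_k / im ∂_{k+1}, so:

  H_0: rank C_0 − rank ∂_1 = 5 − 4 = 1, and the invariant factors of ∂_1 are all 1, so H_0 = Z.

H_0 ≅ Z.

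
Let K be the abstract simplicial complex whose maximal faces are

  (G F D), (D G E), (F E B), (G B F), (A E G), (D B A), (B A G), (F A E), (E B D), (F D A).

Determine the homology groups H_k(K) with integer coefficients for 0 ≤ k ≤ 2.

Take the total order A < B < D < E < F < G on the vertex set. Then K (dimension 2) consists of the simplices:

  0-simplices (6): A, B, D, E, F, G
  1-simplices (15): AB, AD, AE, AF, AG, BD, BE, BF, BG, DE, DF, DG, EF, EG, FG
  2-simplices (10): ABD, ABG, ADF, AEF, AEG, BDE, BEF, BFG, DEG, DFG

so the chain groups are C_0 ≅ Z^6, C_1 ≅ Z^15, C_2 ≅ Z^10.

∂_1: C_1 → C_0 sends each edge [p,q] (with p < q) to q − p. For instance
  ∂EG = G − E.
As a 6×15 matrix over Z this has rank 5, with invariant factors (1,1,1,1,1).

Boundary ∂_2: C_2 → C_1 sends each 2-simplex [p,q,r] to [q,r] − [p,r] + [p,q]. For instance
  ∂DFG = FG − DG + DF,
  ∂BFG = FG − BG + BF.
This gives a 15×10 integer matrix of rank 10; reducing to Smith normal form yields diagonal entries (1,1,1,1,1,1,1,1,1,2).

Reading off H_k = ker ∂_k / im ∂_{k+1}:

  H_0: rank C_0 − rank ∂_1 = 6 − 5 = 1, and the invariant factors of ∂_1 are all 1, so H_0 = Z.
  H_1: rank ker ∂_1 − rank ∂_2 = (15 − 5) − 10 = 0, and ∂_2 has invariant factor 2 > 1, so H_1 = Z/2.
  H_2: rank ker ∂_2 − rank ∂_3 = (10 − 10) − 0 = 0, and there is no ∂_3, so H_2 = 0.

H_0 = Z,  H_1 = Z/2,  H_2 = 0.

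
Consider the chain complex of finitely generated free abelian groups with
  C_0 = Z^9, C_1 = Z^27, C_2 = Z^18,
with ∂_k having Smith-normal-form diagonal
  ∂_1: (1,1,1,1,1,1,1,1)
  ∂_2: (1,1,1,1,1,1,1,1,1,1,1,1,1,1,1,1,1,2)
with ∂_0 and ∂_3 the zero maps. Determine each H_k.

H_0: b_0 = 9 − 0 − 8 = 1; torsion from ∂_1 factors > 1: none. So H_0 = Z.
H_1: b_1 = 27 − 8 − 18 = 1; torsion from ∂_2 factors > 1: [2]. So H_1 = Z × Z/2.
H_2: b_2 = 18 − 18 − 0 = 0; torsion from ∂_3 factors > 1: none. So H_2 = 0.

H_0 = Z,  H_1 = Z × Z/2,  H_2 = 0.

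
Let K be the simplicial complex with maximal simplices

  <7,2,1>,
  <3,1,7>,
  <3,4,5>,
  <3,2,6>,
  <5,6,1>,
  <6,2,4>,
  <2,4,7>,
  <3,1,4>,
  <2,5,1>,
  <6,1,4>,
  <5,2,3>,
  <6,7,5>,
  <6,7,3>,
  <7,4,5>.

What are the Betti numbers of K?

Take the total order 1 < 2 < 3 < 4 < 5 < 6 < 7 on the vertex set. Then K (dimension 2) consists of the simplices:

  0-simplices (7): [1], [2], [3], [4], [5], [6], [7]
  1-simplices (21): [1,2], [1,3], [1,4], [1,5], [1,6], [1,7], [2,3], [2,4], [2,5], [2,6], [2,7], [3,4], [3,5], [3,6], [3,7], [4,5], [4,6], [4,7], [5,6], [5,7], [6,7]
  2-simplices (14): [1,2,5], [1,2,7], [1,3,4], [1,3,7], [1,4,6], [1,5,6], [2,3,5], [2,3,6], [2,4,6], [2,4,7], [3,4,5], [3,6,7], [4,5,7], [5,6,7]

giving chain groups C_0 ≅ Z^7, C_1 ≅ Z^21, C_2 ≅ Z^14.

The boundary map ∂_1: C_1 → C_0 sends each edge [p,q] (with p < q) to q − p.
As a 7×21 matrix over Z this has rank 6, with invariant factors (1,1,1,1,1,1).

∂_2: C_2 → C_1 maps a triangle to the signed sum of its edges. For instance
  ∂[1,2,5] = [2,5] − [1,5] + [1,2],
  ∂[2,4,6] = [4,6] − [2,6] + [2,4].
The 21×14 boundary matrix has rank 13 and Smith normal form diag(1,1,1,1,1,1,1,1,1,1,1,1,1).

Reading off H_k = ker ∂_k / im ∂_{k+1}:

  H_0: rank C_0 − rank ∂_1 = 7 − 6 = 1, and the invariant factors of ∂_1 are all 1, so H_0 = Z.
  H_1: rank ker ∂_1 − rank ∂_2 = (21 − 6) − 13 = 2, and the invariant factors of ∂_2 are all 1, so H_1 = Z^2.
  H_2: rank ker ∂_2 − rank ∂_3 = (14 − 13) − 0 = 1, and there is no ∂_3, so H_2 = Z.

Hence the Betti numbers are b_0 = 1, b_1 = 2, b_2 = 1.

b_0 = 1, b_1 = 2, b_2 = 1.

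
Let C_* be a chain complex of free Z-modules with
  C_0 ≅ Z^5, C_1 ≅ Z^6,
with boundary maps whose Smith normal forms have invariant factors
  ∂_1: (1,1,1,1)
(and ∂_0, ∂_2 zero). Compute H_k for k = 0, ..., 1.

H_0 ≅ Z,  H_1 ≅ Z^2.

H_0: b_0 = 5 − 0 − 4 = 1; torsion from ∂_1 factors > 1: none. So H_0 ≅ Z.
H_1: b_1 = 6 − 4 − 0 = 2; torsion from ∂_2 factors > 1: none. So H_1 ≅ Z^2.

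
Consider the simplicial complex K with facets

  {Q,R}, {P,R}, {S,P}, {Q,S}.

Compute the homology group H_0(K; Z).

We work with the vertex ordering P < Q < R < S. The simplices of K, each written with vertices in increasing order, are:

  0-simplices (4): P, Q, R, S
  1-simplices (4): PR, PS, QR, QS

giving chain groups C_0 ≅ Z^4, C_1 ≅ Z^4.

Boundary ∂_1: C_1 → C_0 maps an edge to its endpoints' difference, ∂[p,q] = q − p. For instance
  ∂QS = S − Q.
This gives a 4×4 integer matrix of rank 3; reducing to Smith normal form yields diagonal entries (1,1,1).

Reading off H_k = ker ∂_k / im ∂_{k+1}:

  H_0: rank C_0 − rank ∂_1 = 4 − 3 = 1, and the invariant factors of ∂_1 are all 1, so H_0 ≅ Z.

H_0 ≅ Z.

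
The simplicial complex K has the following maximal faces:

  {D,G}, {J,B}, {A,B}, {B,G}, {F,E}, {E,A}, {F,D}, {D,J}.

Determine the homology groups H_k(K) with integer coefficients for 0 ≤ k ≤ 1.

Fix the vertex order A < B < D < E < F < G < J and write every simplex with vertices in increasing order. Then dim K = 1 and the simplices of K are:

  0-simplices (7): A, B, D, E, F, G, J
  1-simplices (8): AB, AE, BG, BJ, DF, DG, DJ, EF

so the chain groups are C_0 ≅ Z^7, C_1 ≅ Z^8.

The boundary map ∂_1: C_1 → C_0 is given by ∂[p,q] = [q] − [p]. For instance
  ∂DF = F − D.
The resulting 7×8 matrix has rank 6, and its Smith normal form has invariant factors (1,1,1,1,1,1).

From H_k ≅ ker(∂_k) / im(∂_{k+1}) we obtain:

  H_0: rank C_0 − rank ∂_1 = 7 − 6 = 1, and the invariant factors of ∂_1 are all 1, so H_0 ≅ Z.
  H_1: rank ker ∂_1 − rank ∂_2 = (8 − 6) − 0 = 2, and there is no ∂_2, so H_1 ≅ Z^2.

H_0 = Z,  H_1 = Z^2.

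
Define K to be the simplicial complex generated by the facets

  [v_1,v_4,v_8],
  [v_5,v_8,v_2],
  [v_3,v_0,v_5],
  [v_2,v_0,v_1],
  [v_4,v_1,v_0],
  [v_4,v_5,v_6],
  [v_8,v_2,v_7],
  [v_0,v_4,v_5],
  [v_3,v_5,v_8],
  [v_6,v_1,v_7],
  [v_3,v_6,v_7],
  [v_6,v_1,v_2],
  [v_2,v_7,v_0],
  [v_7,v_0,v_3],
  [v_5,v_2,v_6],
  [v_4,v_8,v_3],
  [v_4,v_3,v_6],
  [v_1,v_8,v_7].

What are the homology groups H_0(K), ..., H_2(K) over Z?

Fix the vertex order v_0 < v_1 < v_2 < v_3 < v_4 < v_5 < v_6 < v_7 < v_8 and write every simplex with vertices in increasing order. Then dim K = 2 and the simplices of K are:

  0-simplices (9): [v_0], [v_1], [v_2], [v_3], [v_4], [v_5], [v_6], [v_7], [v_8]
  1-simplices (27): (27 of them)
  2-simplices (18): (18 of them)

Hence C_0 ≅ Z^9, C_1 ≅ Z^27, C_2 ≅ Z^18.

The boundary map ∂_1: C_1 → C_0 is given by ∂[p,q] = [q] − [p].
As a 9×27 matrix over Z this has rank 8, with invariant factors (1,1,1,1,1,1,1,1).

The boundary map ∂_2: C_2 → C_1 acts by ∂[p,q,r] = [q,r] − [p,r] + [p,q]. For instance
  ∂[v_0,v_3,v_7] = [v_3,v_7] − [v_0,v_7] + [v_0,v_3],
  ∂[v_1,v_4,v_8] = [v_4,v_8] − [v_1,v_8] + [v_1,v_4].
As a 27×18 matrix over Z this has rank 18, with invariant factors (1,1,1,1,1,1,1,1,1,1,1,1,1,1,1,1,1,2).

From H_k ≅ ker(∂_k) / im(∂_{k+1}) we obtain:

  H_0: rank C_0 − rank ∂_1 = 9 − 8 = 1, and the invariant factors of ∂_1 are all 1, so H_0 = Z.
  H_1: rank ker ∂_1 − rank ∂_2 = (27 − 8) − 18 = 1, and ∂_2 has invariant factor 2 > 1, so H_1 = Z ⊕ Z/2.
  H_2: rank ker ∂_2 − rank ∂_3 = (18 − 18) − 0 = 0, and there is no ∂_3, so H_2 = 0.

H_0 ≅ Z,  H_1 ≅ Z ⊕ Z/2,  H_2 = 0.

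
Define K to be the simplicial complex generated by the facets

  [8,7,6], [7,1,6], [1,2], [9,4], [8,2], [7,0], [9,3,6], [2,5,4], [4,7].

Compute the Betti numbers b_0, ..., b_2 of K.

Take the total order 0 < 1 < 2 < 3 < 4 < 5 < 6 < 7 < 8 < 9 on the vertex set. Then K (dimension 2) consists of the simplices:

  0-simplices (10): [0], [1], [2], [3], [4], [5], [6], [7], [8], [9]
  1-simplices (16): [0,7], [1,2], [1,6], [1,7], [2,4], [2,5], [2,8], [3,6], [3,9], [4,5], [4,7], [4,9], [6,7], [6,8], [6,9], [7,8]
  2-simplices (4): [1,6,7], [2,4,5], [3,6,9], [6,7,8]

Hence C_0 ≅ Z^10, C_1 ≅ Z^16, C_2 ≅ Z^4.

The boundary map ∂_1: C_1 → C_0 is given by ∂[p,q] = [q] − [p].
The resulting 10×16 matrix has rank 9, and its Smith normal form has invariant factors (1,1,1,1,1,1,1,1,1).

Boundary ∂_2: C_2 → C_1 acts by ∂[p,q,r] = [q,r] − [p,r] + [p,q]. For instance
  ∂[3,6,9] = [6,9] − [3,9] + [3,6],
  ∂[2,4,5] = [4,5] − [2,5] + [2,4].
As a 16×4 matrix over Z this has rank 4, with invariant factors (1,1,1,1).

Now H_k = ker ∂_k / im ∂_{k+1}, so:

  H_0: rank C_0 − rank ∂_1 = 10 − 9 = 1, and the invariant factors of ∂_1 are all 1, so H_0 = Z.
  H_1: rank ker ∂_1 − rank ∂_2 = (16 − 9) − 4 = 3, and the invariant factors of ∂_2 are all 1, so H_1 = Z^3.
  H_2: rank ker ∂_2 − rank ∂_3 = (4 − 4) − 0 = 0, and there is no ∂_3, so H_2 = 0.

Hence the Betti numbers are b_0 = 1, b_1 = 3, b_2 = 0.

b_0 = 1, b_1 = 3, b_2 = 0.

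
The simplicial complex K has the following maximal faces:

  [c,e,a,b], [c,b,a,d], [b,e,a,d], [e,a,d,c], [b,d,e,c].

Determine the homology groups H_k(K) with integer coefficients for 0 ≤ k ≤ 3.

Fix the vertex order a < b < c < d < e and write every simplex with vertices in increasing order. Then dim K = 3 and the simplices of K are:

  0-simplices (5): a, b, c, d, e
  1-simplices (10): ab, ac, ad, ae, bc, bd, be, cd, ce, de
  2-simplices (10): abc, abd, abe, acd, ace, ade, bcd, bce, bde, cde
  3-simplices (5): abcd, abce, abde, acde, bcde

giving chain groups C_0 ≅ Z^5, C_1 ≅ Z^10, C_2 ≅ Z^10, C_3 ≅ Z^5.

Boundary ∂_1: C_1 → C_0 sends each edge [p,q] (with p < q) to q − p. For instance
  ∂ac = c − a.
The resulting 5×10 matrix has rank 4, and its Smith normal form has invariant factors (1,1,1,1).

Boundary ∂_2: C_2 → C_1 sends each 2-simplex [p,q,r] to [q,r] − [p,r] + [p,q]. For instance
  ∂bce = ce − be + bc,
  ∂abe = be − ae + ab.
The 10×10 boundary matrix has rank 6 and Smith normal form diag(1,1,1,1,1,1).

∂_3: C_3 → C_2 sends each 3-simplex σ to the alternating sum Σ_i (−1)^i (σ with its i-th vertex removed). For instance
  ∂abde = bde − ade + abe − abd,
  ∂abcd = bcd − acd + abd − abc.
As a 10×5 matrix over Z this has rank 4, with invariant factors (1,1,1,1).

From H_k ≅ ker(∂_k) / im(∂_{k+1}) we obtain:

  H_0: rank C_0 − rank ∂_1 = 5 − 4 = 1, and the invariant factors of ∂_1 are all 1, so H_0 = Z.
  H_1: rank ker ∂_1 − rank ∂_2 = (10 − 4) − 6 = 0, and the invariant factors of ∂_2 are all 1, so H_1 = 0.
  H_2: rank ker ∂_2 − rank ∂_3 = (10 − 6) − 4 = 0, and the invariant factors of ∂_3 are all 1, so H_2 = 0.
  H_3: rank ker ∂_3 − rank ∂_4 = (5 − 4) − 0 = 1, and there is no ∂_4, so H_3 = Z.

H_0 = Z,  H_1 = 0,  H_2 = 0,  H_3 = Z.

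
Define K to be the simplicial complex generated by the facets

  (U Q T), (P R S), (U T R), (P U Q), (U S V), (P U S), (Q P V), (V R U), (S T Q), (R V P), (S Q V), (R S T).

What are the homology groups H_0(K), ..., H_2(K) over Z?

H_0 = Z,  H_1 = Z/2,  H_2 = 0.

Fix the vertex order P < Q < R < S < T < U < V and write every simplex with vertices in increasing order. Then dim K = 2 and the simplices of K are:

  0-simplices (7): P, Q, R, S, T, U, V
  1-simplices (18): PQ, PR, PS, PU, PV, QS, QT, QU, QV, RS, RT, RU, RV, ST, SU, SV, TU, UV
  2-simplices (12): PQU, PQV, PRS, PRV, PSU, QST, QSV, QTU, RST, RTU, RUV, SUV

Hence C_0 ≅ Z^7, C_1 ≅ Z^18, C_2 ≅ Z^12.

The boundary map ∂_1: C_1 → C_0 sends each edge [p,q] (with p < q) to q − p. For instance
  ∂TU = U − T.
The resulting 7×18 matrix has rank 6, and its Smith normal form has invariant factors (1,1,1,1,1,1).

∂_2: C_2 → C_1 sends each 2-simplex [p,q,r] to [q,r] − [p,r] + [p,q]. For instance
  ∂PSU = SU − PU + PS,
  ∂RTU = TU − RU + RT.
As a 18×12 matrix over Z this has rank 12, with invariant factors (1,1,1,1,1,1,1,1,1,1,1,2).

From H_k ≅ ker(∂_k) / im(∂_{k+1}) we obtain:

  H_0: rank C_0 − rank ∂_1 = 7 − 6 = 1, and the invariant factors of ∂_1 are all 1, so H_0 = Z.
  H_1: rank ker ∂_1 − rank ∂_2 = (18 − 6) − 12 = 0, and ∂_2 has invariant factor 2 > 1, so H_1 = Z/2.
  H_2: rank ker ∂_2 − rank ∂_3 = (12 − 12) − 0 = 0, and there is no ∂_3, so H_2 = 0.

As a check, the Euler characteristic is 7 − 18 + 12 = 1, which agrees with 1 − 0 + 0 = 1.
(K is a triangulation of the real projective plane RP^2.)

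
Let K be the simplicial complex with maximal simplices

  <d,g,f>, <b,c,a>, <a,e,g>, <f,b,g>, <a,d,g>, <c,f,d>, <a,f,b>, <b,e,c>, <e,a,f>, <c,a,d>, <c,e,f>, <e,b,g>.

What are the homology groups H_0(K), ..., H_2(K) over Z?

Order the vertices as a < b < c < d < e < f < g. Listing each simplex with vertices in this order, K has dimension 2 with simplices:

  0-simplices (7): a, b, c, d, e, f, g
  1-simplices (18): ab, ac, ad, ae, af, ag, bc, be, bf, bg, cd, ce, cf, df, dg, ef, eg, fg
  2-simplices (12): abc, abf, acd, adg, aef, aeg, bce, beg, bfg, cdf, cef, dfg

giving chain groups C_0 ≅ Z^7, C_1 ≅ Z^18, C_2 ≅ Z^12.

The boundary map ∂_1: C_1 → C_0 sends each edge [p,q] (with p < q) to q − p. For instance
  ∂ab = b − a.
As a 7×18 matrix over Z this has rank 6, with invariant factors (1,1,1,1,1,1).

The boundary map ∂_2: C_2 → C_1 sends each 2-simplex [p,q,r] to [q,r] − [p,r] + [p,q]. For instance
  ∂cef = ef − cf + ce,
  ∂abc = bc − ac + ab.
This gives a 18×12 integer matrix of rank 12; reducing to Smith normal form yields diagonal entries (1,1,1,1,1,1,1,1,1,1,1,2).

Computing H_k = (kernel of ∂_k) / (image of ∂_{k+1}):

  H_0: rank C_0 − rank ∂_1 = 7 − 6 = 1, and the invariant factors of ∂_1 are all 1, so H_0 ≅ Z.
  H_1: rank ker ∂_1 − rank ∂_2 = (18 − 6) − 12 = 0, and ∂_2 has invariant factor 2 > 1, so H_1 ≅ Z/2.
  H_2: rank ker ∂_2 − rank ∂_3 = (12 − 12) − 0 = 0, and there is no ∂_3, so H_2 ≅ 0.

(K is a triangulation of the real projective plane RP^2.)

H_0 ≅ Z,  H_1 ≅ Z/2,  H_2 = 0.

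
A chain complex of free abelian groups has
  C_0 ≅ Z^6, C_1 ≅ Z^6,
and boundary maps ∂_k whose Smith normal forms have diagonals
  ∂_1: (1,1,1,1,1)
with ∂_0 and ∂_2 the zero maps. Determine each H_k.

H_0 = Z,  H_1 = Z.

H_0: b_0 = 6 − 0 − 5 = 1; torsion from ∂_1 factors > 1: none. So H_0 = Z.
H_1: b_1 = 6 − 5 − 0 = 1; torsion from ∂_2 factors > 1: none. So H_1 = Z.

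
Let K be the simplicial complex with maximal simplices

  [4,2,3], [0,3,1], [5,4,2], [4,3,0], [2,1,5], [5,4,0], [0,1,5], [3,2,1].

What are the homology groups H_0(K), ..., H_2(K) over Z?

Take the total order 0 < 1 < 2 < 3 < 4 < 5 on the vertex set. Then K (dimension 2) consists of the simplices:

  0-simplices (6): [0], [1], [2], [3], [4], [5]
  1-simplices (12): [0,1], [0,3], [0,4], [0,5], [1,2], [1,3], [1,5], [2,3], [2,4], [2,5], [3,4], [4,5]
  2-simplices (8): [0,1,3], [0,1,5], [0,3,4], [0,4,5], [1,2,3], [1,2,5], [2,3,4], [2,4,5]

giving chain groups C_0 ≅ Z^6, C_1 ≅ Z^12, C_2 ≅ Z^8.

The boundary map ∂_1: C_1 → C_0 maps an edge to its endpoints' difference, ∂[p,q] = q − p.
As a 6×12 matrix over Z this has rank 5, with invariant factors (1,1,1,1,1).

Boundary ∂_2: C_2 → C_1 sends each 2-simplex [p,q,r] to [q,r] − [p,r] + [p,q]. For instance
  ∂[0,1,3] = [1,3] − [0,3] + [0,1],
  ∂[2,4,5] = [4,5] − [2,5] + [2,4].
The resulting 12×8 matrix has rank 7, and its Smith normal form has invariant factors (1,1,1,1,1,1,1).

Computing H_k = (kernel of ∂_k) / (image of ∂_{k+1}):

  H_0: rank C_0 − rank ∂_1 = 6 − 5 = 1, and the invariant factors of ∂_1 are all 1, so H_0 ≅ Z.
  H_1: rank ker ∂_1 − rank ∂_2 = (12 − 5) − 7 = 0, and the invariant factors of ∂_2 are all 1, so H_1 ≅ 0.
  H_2: rank ker ∂_2 − rank ∂_3 = (8 − 7) − 0 = 1, and there is no ∂_3, so H_2 ≅ Z.

As a check, the Euler characteristic is 6 − 12 + 8 = 2, which agrees with 1 − 0 + 1 = 2.
(K is a triangulation of the 2-sphere S^2.)

H_0 ≅ Z,  H_1 = 0,  H_2 ≅ Z.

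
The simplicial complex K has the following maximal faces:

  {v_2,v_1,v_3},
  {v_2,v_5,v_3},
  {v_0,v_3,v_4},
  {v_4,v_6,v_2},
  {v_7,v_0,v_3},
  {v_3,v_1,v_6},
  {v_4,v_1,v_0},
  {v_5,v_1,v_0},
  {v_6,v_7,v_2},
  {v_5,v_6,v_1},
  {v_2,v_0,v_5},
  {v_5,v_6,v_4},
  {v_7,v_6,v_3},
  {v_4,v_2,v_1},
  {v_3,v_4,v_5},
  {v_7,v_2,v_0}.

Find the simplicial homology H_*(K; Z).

H_0 = Z,  H_1 = Z^2,  H_2 = Z.

Take the total order v_0 < v_1 < v_2 < v_3 < v_4 < v_5 < v_6 < v_7 on the vertex set. Then K (dimension 2) consists of the simplices:

  0-simplices (8): [v_0], [v_1], [v_2], [v_3], [v_4], [v_5], [v_6], [v_7]
  1-simplices (24): (24 of them)
  2-simplices (16): (16 of them)

so the chain groups are C_0 ≅ Z^8, C_1 ≅ Z^24, C_2 ≅ Z^16.

Boundary ∂_1: C_1 → C_0 sends each edge [p,q] (with p < q) to q − p. For instance
  ∂[v_0,v_4] = [v_4] − [v_0].
This gives a 8×24 integer matrix of rank 7; reducing to Smith normal form yields diagonal entries (1,1,1,1,1,1,1).

Boundary ∂_2: C_2 → C_1 sends each 2-simplex [p,q,r] to [q,r] − [p,r] + [p,q]. For instance
  ∂[v_1,v_2,v_4] = [v_2,v_4] − [v_1,v_4] + [v_1,v_2],
  ∂[v_2,v_4,v_6] = [v_4,v_6] − [v_2,v_6] + [v_2,v_4].
The resulting 24×16 matrix has rank 15, and its Smith normal form has invariant factors (1,1,1,1,1,1,1,1,1,1,1,1,1,1,1).

Computing H_k = (kernel of ∂_k) / (image of ∂_{k+1}):

  H_0: rank C_0 − rank ∂_1 = 8 − 7 = 1, and the invariant factors of ∂_1 are all 1, so H_0 ≅ Z.
  H_1: rank ker ∂_1 − rank ∂_2 = (24 − 7) − 15 = 2, and the invariant factors of ∂_2 are all 1, so H_1 ≅ Z^2.
  H_2: rank ker ∂_2 − rank ∂_3 = (16 − 15) − 0 = 1, and there is no ∂_3, so H_2 ≅ Z.

As a check, the Euler characteristic is 8 − 24 + 16 = 0, which agrees with 1 − 2 + 1 = 0.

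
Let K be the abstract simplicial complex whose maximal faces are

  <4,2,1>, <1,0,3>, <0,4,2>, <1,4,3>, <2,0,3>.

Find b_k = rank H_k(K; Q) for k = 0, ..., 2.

b_0 = 1, b_1 = 1, b_2 = 0.

We work with the vertex ordering 0 < 1 < 2 < 3 < 4. The simplices of K, each written with vertices in increasing order, are:

  0-simplices (5): [0], [1], [2], [3], [4]
  1-simplices (10): [0,1], [0,2], [0,3], [0,4], [1,2], [1,3], [1,4], [2,3], [2,4], [3,4]
  2-simplices (5): [0,1,3], [0,2,3], [0,2,4], [1,2,4], [1,3,4]

giving chain groups C_0 ≅ Z^5, C_1 ≅ Z^10, C_2 ≅ Z^5.

∂_1: C_1 → C_0 maps an edge to its endpoints' difference, ∂[p,q] = q − p.
As a 5×10 matrix over Z this has rank 4, with invariant factors (1,1,1,1).

∂_2: C_2 → C_1 sends each 2-simplex [p,q,r] to [q,r] − [p,r] + [p,q]. For instance
  ∂[0,1,3] = [1,3] − [0,3] + [0,1],
  ∂[0,2,4] = [2,4] − [0,4] + [0,2].
The resulting 10×5 matrix has rank 5, and its Smith normal form has invariant factors (1,1,1,1,1).

From H_k ≅ ker(∂_k) / im(∂_{k+1}) we obtain:

  H_0: rank C_0 − rank ∂_1 = 5 − 4 = 1, and the invariant factors of ∂_1 are all 1, so H_0 ≅ Z.
  H_1: rank ker ∂_1 − rank ∂_2 = (10 − 4) − 5 = 1, and the invariant factors of ∂_2 are all 1, so H_1 ≅ Z.
  H_2: rank ker ∂_2 − rank ∂_3 = (5 − 5) − 0 = 0, and there is no ∂_3, so H_2 ≅ 0.

(K is a triangulation of the Möbius band.)

Hence the Betti numbers are b_0 = 1, b_1 = 1, b_2 = 0.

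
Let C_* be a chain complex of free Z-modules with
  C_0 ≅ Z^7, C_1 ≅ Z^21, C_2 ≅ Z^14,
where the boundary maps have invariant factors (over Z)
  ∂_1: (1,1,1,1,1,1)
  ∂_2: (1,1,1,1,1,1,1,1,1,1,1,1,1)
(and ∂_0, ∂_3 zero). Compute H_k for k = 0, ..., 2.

H_0 ≅ Z,  H_1 ≅ Z^2,  H_2 ≅ Z.

H_0: b_0 = 7 − 0 − 6 = 1; torsion from ∂_1 factors > 1: none. So H_0 ≅ Z.
H_1: b_1 = 21 − 6 − 13 = 2; torsion from ∂_2 factors > 1: none. So H_1 ≅ Z^2.
H_2: b_2 = 14 − 13 − 0 = 1; torsion from ∂_3 factors > 1: none. So H_2 ≅ Z.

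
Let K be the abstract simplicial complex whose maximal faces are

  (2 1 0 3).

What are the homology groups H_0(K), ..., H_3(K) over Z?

H_0 = Z,  H_1 = 0,  H_2 = 0,  H_3 = 0.

We work with the vertex ordering 0 < 1 < 2 < 3. The simplices of K, each written with vertices in increasing order, are:

  0-simplices (4): [0], [1], [2], [3]
  1-simplices (6): [0,1], [0,2], [0,3], [1,2], [1,3], [2,3]
  2-simplices (4): [0,1,2], [0,1,3], [0,2,3], [1,2,3]
  3-simplices (1): [0,1,2,3]

Hence C_0 ≅ Z^4, C_1 ≅ Z^6, C_2 ≅ Z^4, C_3 ≅ Z^1.

Boundary ∂_1: C_1 → C_0 is given by ∂[p,q] = [q] − [p].
As a 4×6 matrix over Z this has rank 3, with invariant factors (1,1,1).

The boundary map ∂_2: C_2 → C_1 acts by ∂[p,q,r] = [q,r] − [p,r] + [p,q]. For instance
  ∂[1,2,3] = [2,3] − [1,3] + [1,2],
  ∂[0,1,3] = [1,3] − [0,3] + [0,1].
The resulting 6×4 matrix has rank 3, and its Smith normal form has invariant factors (1,1,1).

The boundary map ∂_3: C_3 → C_2 sends each 3-simplex σ to the alternating sum Σ_i (−1)^i (σ with its i-th vertex removed). For instance
  ∂[0,1,2,3] = [1,2,3] − [0,2,3] + [0,1,3] − [0,1,2].
As a 4×1 matrix over Z this has rank 1, with invariant factors (1).

Now H_k = ker ∂_k / im ∂_{k+1}, so:

  H_0: rank C_0 − rank ∂_1 = 4 − 3 = 1, and the invariant factors of ∂_1 are all 1, so H_0 = Z.
  H_1: rank ker ∂_1 − rank ∂_2 = (6 − 3) − 3 = 0, and the invariant factors of ∂_2 are all 1, so H_1 = 0.
  H_2: rank ker ∂_2 − rank ∂_3 = (4 − 3) − 1 = 0, and the invariant factors of ∂_3 are all 1, so H_2 = 0.
  H_3: rank ker ∂_3 − rank ∂_4 = (1 − 1) − 0 = 0, and there is no ∂_4, so H_3 = 0.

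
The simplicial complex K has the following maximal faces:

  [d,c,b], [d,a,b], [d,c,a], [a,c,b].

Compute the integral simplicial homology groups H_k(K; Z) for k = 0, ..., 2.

Fix the vertex order a < b < c < d and write every simplex with vertices in increasing order. Then dim K = 2 and the simplices of K are:

  0-simplices (4): a, b, c, d
  1-simplices (6): ab, ac, ad, bc, bd, cd
  2-simplices (4): abc, abd, acd, bcd

so the chain groups are C_0 ≅ Z^4, C_1 ≅ Z^6, C_2 ≅ Z^4.

∂_1: C_1 → C_0 sends each edge [p,q] (with p < q) to q − p. For instance
  ∂ab = b − a.
This gives a 4×6 integer matrix of rank 3; reducing to Smith normal form yields diagonal entries (1,1,1).

∂_2: C_2 → C_1 acts by ∂[p,q,r] = [q,r] − [p,r] + [p,q]. For instance
  ∂abc = bc − ac + ab,
  ∂abd = bd − ad + ab.
The resulting 6×4 matrix has rank 3, and its Smith normal form has invariant factors (1,1,1).

Now H_k = ker ∂_k / im ∂_{k+1}, so:

  H_0: rank C_0 − rank ∂_1 = 4 − 3 = 1, and the invariant factors of ∂_1 are all 1, so H_0 ≅ Z.
  H_1: rank ker ∂_1 − rank ∂_2 = (6 − 3) − 3 = 0, and the invariant factors of ∂_2 are all 1, so H_1 ≅ 0.
  H_2: rank ker ∂_2 − rank ∂_3 = (4 − 3) − 0 = 1, and there is no ∂_3, so H_2 ≅ Z.

As a check, the Euler characteristic is 4 − 6 + 4 = 2, which agrees with 1 − 0 + 1 = 2.

H_0 ≅ Z,  H_1 = 0,  H_2 ≅ Z.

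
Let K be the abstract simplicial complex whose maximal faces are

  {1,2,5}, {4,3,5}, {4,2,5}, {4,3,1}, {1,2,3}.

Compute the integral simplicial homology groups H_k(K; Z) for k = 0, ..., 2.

H_0 = Z,  H_1 = Z,  H_2 = 0.

Take the total order 1 < 2 < 3 < 4 < 5 on the vertex set. Then K (dimension 2) consists of the simplices:

  0-simplices (5): [1], [2], [3], [4], [5]
  1-simplices (10): [1,2], [1,3], [1,4], [1,5], [2,3], [2,4], [2,5], [3,4], [3,5], [4,5]
  2-simplices (5): [1,2,3], [1,2,5], [1,3,4], [2,4,5], [3,4,5]

so the chain groups are C_0 ≅ Z^5, C_1 ≅ Z^10, C_2 ≅ Z^5.

∂_1: C_1 → C_0 maps an edge to its endpoints' difference, ∂[p,q] = q − p.
As a 5×10 matrix over Z this has rank 4, with invariant factors (1,1,1,1).

The boundary map ∂_2: C_2 → C_1 sends each 2-simplex [p,q,r] to [q,r] − [p,r] + [p,q]. For instance
  ∂[2,4,5] = [4,5] − [2,5] + [2,4],
  ∂[1,2,3] = [2,3] − [1,3] + [1,2].
The 10×5 boundary matrix has rank 5 and Smith normal form diag(1,1,1,1,1).

Computing H_k = (kernel of ∂_k) / (image of ∂_{k+1}):

  H_0: rank C_0 − rank ∂_1 = 5 − 4 = 1, and the invariant factors of ∂_1 are all 1, so H_0 = Z.
  H_1: rank ker ∂_1 − rank ∂_2 = (10 − 4) − 5 = 1, and the invariant factors of ∂_2 are all 1, so H_1 = Z.
  H_2: rank ker ∂_2 − rank ∂_3 = (5 − 5) − 0 = 0, and there is no ∂_3, so H_2 = 0.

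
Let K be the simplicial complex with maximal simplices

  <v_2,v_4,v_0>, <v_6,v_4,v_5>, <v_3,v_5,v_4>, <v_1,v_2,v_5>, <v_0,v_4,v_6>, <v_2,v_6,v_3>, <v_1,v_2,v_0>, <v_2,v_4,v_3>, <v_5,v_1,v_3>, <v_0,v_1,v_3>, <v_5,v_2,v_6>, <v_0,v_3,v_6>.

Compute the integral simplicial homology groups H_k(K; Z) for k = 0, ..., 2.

Fix the vertex order v_0 < v_1 < v_2 < v_3 < v_4 < v_5 < v_6 and write every simplex with vertices in increasing order. Then dim K = 2 and the simplices of K are:

  0-simplices (7): [v_0], [v_1], [v_2], [v_3], [v_4], [v_5], [v_6]
  1-simplices (18): (18 of them)
  2-simplices (12): (12 of them)

Hence C_0 ≅ Z^7, C_1 ≅ Z^18, C_2 ≅ Z^12.

The boundary map ∂_1: C_1 → C_0 sends each edge [p,q] (with p < q) to q − p. For instance
  ∂[v_4,v_5] = [v_5] − [v_4].
The 7×18 boundary matrix has rank 6 and Smith normal form diag(1,1,1,1,1,1).

The boundary map ∂_2: C_2 → C_1 sends each 2-simplex [p,q,r] to [q,r] − [p,r] + [p,q]. For instance
  ∂[v_0,v_1,v_3] = [v_1,v_3] − [v_0,v_3] + [v_0,v_1],
  ∂[v_0,v_1,v_2] = [v_1,v_2] − [v_0,v_2] + [v_0,v_1].
The 18×12 boundary matrix has rank 12 and Smith normal form diag(1,1,1,1,1,1,1,1,1,1,1,2).

From H_k ≅ ker(∂_k) / im(∂_{k+1}) we obtain:

  H_0: rank C_0 − rank ∂_1 = 7 − 6 = 1, and the invariant factors of ∂_1 are all 1, so H_0 ≅ Z.
  H_1: rank ker ∂_1 − rank ∂_2 = (18 − 6) − 12 = 0, and ∂_2 has invariant factor 2 > 1, so H_1 ≅ Z/2.
  H_2: rank ker ∂_2 − rank ∂_3 = (12 − 12) − 0 = 0, and there is no ∂_3, so H_2 ≅ 0.

(K is a triangulation of the real projective plane RP^2.)

H_0 = Z,  H_1 = Z/2,  H_2 = 0.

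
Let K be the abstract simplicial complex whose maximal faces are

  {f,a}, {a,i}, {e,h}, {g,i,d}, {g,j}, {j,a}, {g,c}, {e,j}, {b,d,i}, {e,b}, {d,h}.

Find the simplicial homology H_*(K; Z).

H_0 = Z,  H_1 = Z^3,  H_2 = 0.

K has 10 vertices, 14 edges, 2 triangles.
rank ∂_0 = 0, rank ∂_1 = 9 ⇒ b_0 = 10 − 0 − 9 = 1; all invariant factors of ∂_1 are 1 so no torsion. So H_0 = Z.
rank ∂_1 = 9, rank ∂_2 = 2 ⇒ b_1 = 14 − 9 − 2 = 3; all invariant factors of ∂_2 are 1 so no torsion. So H_1 = Z^3.
rank ∂_2 = 2, rank ∂_3 = 0 ⇒ b_2 = 2 − 2 − 0 = 0. So H_2 = 0.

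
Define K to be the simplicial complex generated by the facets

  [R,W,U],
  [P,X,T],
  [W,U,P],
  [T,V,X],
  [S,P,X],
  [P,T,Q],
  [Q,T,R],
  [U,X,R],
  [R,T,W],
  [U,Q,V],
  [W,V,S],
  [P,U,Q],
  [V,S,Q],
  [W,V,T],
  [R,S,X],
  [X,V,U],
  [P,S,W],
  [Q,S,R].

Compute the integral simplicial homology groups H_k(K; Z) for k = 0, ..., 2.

Fix the vertex order P < Q < R < S < T < U < V < W < X and write every simplex with vertices in increasing order. Then dim K = 2 and the simplices of K are:

  0-simplices (9): P, Q, R, S, T, U, V, W, X
  1-simplices (27): PQ, PS, PT, PU, PW, PX, QR, QS, QT, QU, QV, RS, RT, RU, RW, RX, SV, SW, SX, TV, TW, TX, UV, UW, UX, VW, VX
  2-simplices (18): PQT, PQU, PSW, PSX, PTX, PUW, QRS, QRT, QSV, QUV, RSX, RTW, RUW, RUX, SVW, TVW, TVX, UVX

so the chain groups are C_0 ≅ Z^9, C_1 ≅ Z^27, C_2 ≅ Z^18.

∂_1: C_1 → C_0 sends each edge [p,q] (with p < q) to q − p. For instance
  ∂TX = X − T.
As a 9×27 matrix over Z this has rank 8, with invariant factors (1,1,1,1,1,1,1,1).

∂_2: C_2 → C_1 maps a triangle to the signed sum of its edges. For instance
  ∂TVX = VX − TX + TV,
  ∂PSX = SX − PX + PS.
The 27×18 boundary matrix has rank 17 and Smith normal form diag(1,1,1,1,1,1,1,1,1,1,1,1,1,1,1,1,1).

Now H_k = ker ∂_k / im ∂_{k+1}, so:

  H_0: rank C_0 − rank ∂_1 = 9 − 8 = 1, and the invariant factors of ∂_1 are all 1, so H_0 ≅ Z.
  H_1: rank ker ∂_1 − rank ∂_2 = (27 − 8) − 17 = 2, and the invariant factors of ∂_2 are all 1, so H_1 ≅ Z^2.
  H_2: rank ker ∂_2 − rank ∂_3 = (18 − 17) − 0 = 1, and there is no ∂_3, so H_2 ≅ Z.

H_0 = Z,  H_1 = Z^2,  H_2 = Z.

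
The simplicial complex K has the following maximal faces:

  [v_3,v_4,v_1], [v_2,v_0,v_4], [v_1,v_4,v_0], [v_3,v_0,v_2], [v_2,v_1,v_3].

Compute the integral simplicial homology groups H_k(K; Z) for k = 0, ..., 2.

K has 5 vertices, 10 edges, 5 triangles.
rank ∂_0 = 0, rank ∂_1 = 4 ⇒ b_0 = 5 − 0 − 4 = 1; all invariant factors of ∂_1 are 1 so no torsion. So H_0 ≅ Z.
rank ∂_1 = 4, rank ∂_2 = 5 ⇒ b_1 = 10 − 4 − 5 = 1; all invariant factors of ∂_2 are 1 so no torsion. So H_1 ≅ Z.
rank ∂_2 = 5, rank ∂_3 = 0 ⇒ b_2 = 5 − 5 − 0 = 0. So H_2 ≅ 0.

H_0 ≅ Z,  H_1 ≅ Z,  H_2 = 0.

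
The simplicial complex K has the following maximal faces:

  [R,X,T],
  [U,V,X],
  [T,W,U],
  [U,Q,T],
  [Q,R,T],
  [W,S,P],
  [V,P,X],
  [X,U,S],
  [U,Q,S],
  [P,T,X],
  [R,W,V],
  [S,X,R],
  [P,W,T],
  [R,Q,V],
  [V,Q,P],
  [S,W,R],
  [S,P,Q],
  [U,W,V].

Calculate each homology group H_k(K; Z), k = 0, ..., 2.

H_0 = Z,  H_1 = Z^2,  H_2 = Z.

Take the total order P < Q < R < S < T < U < V < W < X on the vertex set. Then K (dimension 2) consists of the simplices:

  0-simplices (9): P, Q, R, S, T, U, V, W, X
  1-simplices (27): PQ, PS, PT, PV, PW, PX, QR, QS, QT, QU, QV, RS, RT, RV, RW, RX, SU, SW, SX, TU, TW, TX, UV, UW, UX, VW, VX
  2-simplices (18): PQS, PQV, PSW, PTW, PTX, PVX, QRT, QRV, QSU, QTU, RSW, RSX, RTX, RVW, SUX, TUW, UVW, UVX

so the chain groups are C_0 ≅ Z^9, C_1 ≅ Z^27, C_2 ≅ Z^18.

The boundary map ∂_1: C_1 → C_0 is given by ∂[p,q] = [q] − [p].
The resulting 9×27 matrix has rank 8, and its Smith normal form has invariant factors (1,1,1,1,1,1,1,1).

∂_2: C_2 → C_1 acts by ∂[p,q,r] = [q,r] − [p,r] + [p,q]. For instance
  ∂PQS = QS − PS + PQ,
  ∂RSW = SW − RW + RS.
The resulting 27×18 matrix has rank 17, and its Smith normal form has invariant factors (1,1,1,1,1,1,1,1,1,1,1,1,1,1,1,1,1).

Reading off H_k = ker ∂_k / im ∂_{k+1}:

  H_0: rank C_0 − rank ∂_1 = 9 − 8 = 1, and the invariant factors of ∂_1 are all 1, so H_0 ≅ Z.
  H_1: rank ker ∂_1 − rank ∂_2 = (27 − 8) − 17 = 2, and the invariant factors of ∂_2 are all 1, so H_1 ≅ Z^2.
  H_2: rank ker ∂_2 − rank ∂_3 = (18 − 17) − 0 = 1, and there is no ∂_3, so H_2 ≅ Z.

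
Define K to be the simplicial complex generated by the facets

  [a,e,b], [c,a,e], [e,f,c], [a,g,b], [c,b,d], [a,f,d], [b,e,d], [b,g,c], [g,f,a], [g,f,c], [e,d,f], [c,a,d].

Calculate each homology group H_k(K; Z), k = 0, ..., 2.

H_0 ≅ Z,  H_1 ≅ Z/2,  H_2 = 0.

Fix the vertex order a < b < c < d < e < f < g and write every simplex with vertices in increasing order. Then dim K = 2 and the simplices of K are:

  0-simplices (7): a, b, c, d, e, f, g
  1-simplices (18): ab, ac, ad, ae, af, ag, bc, bd, be, bg, cd, ce, cf, cg, de, df, ef, fg
  2-simplices (12): abe, abg, acd, ace, adf, afg, bcd, bcg, bde, cef, cfg, def

so the chain groups are C_0 ≅ Z^7, C_1 ≅ Z^18, C_2 ≅ Z^12.

The boundary map ∂_1: C_1 → C_0 is given by ∂[p,q] = [q] − [p]. For instance
  ∂bc = c − b.
This gives a 7×18 integer matrix of rank 6; reducing to Smith normal form yields diagonal entries (1,1,1,1,1,1).

The boundary map ∂_2: C_2 → C_1 acts by ∂[p,q,r] = [q,r] − [p,r] + [p,q]. For instance
  ∂acd = cd − ad + ac,
  ∂cef = ef − cf + ce.
As a 18×12 matrix over Z this has rank 12, with invariant factors (1,1,1,1,1,1,1,1,1,1,1,2).

Reading off H_k = ker ∂_k / im ∂_{k+1}:

  H_0: rank C_0 − rank ∂_1 = 7 − 6 = 1, and the invariant factors of ∂_1 are all 1, so H_0 ≅ Z.
  H_1: rank ker ∂_1 − rank ∂_2 = (18 − 6) − 12 = 0, and ∂_2 has invariant factor 2 > 1, so H_1 ≅ Z/2.
  H_2: rank ker ∂_2 − rank ∂_3 = (12 − 12) − 0 = 0, and there is no ∂_3, so H_2 ≅ 0.

As a check, the Euler characteristic is 7 − 18 + 12 = 1, which agrees with 1 − 0 + 0 = 1.
(K is a triangulation of the real projective plane RP^2.)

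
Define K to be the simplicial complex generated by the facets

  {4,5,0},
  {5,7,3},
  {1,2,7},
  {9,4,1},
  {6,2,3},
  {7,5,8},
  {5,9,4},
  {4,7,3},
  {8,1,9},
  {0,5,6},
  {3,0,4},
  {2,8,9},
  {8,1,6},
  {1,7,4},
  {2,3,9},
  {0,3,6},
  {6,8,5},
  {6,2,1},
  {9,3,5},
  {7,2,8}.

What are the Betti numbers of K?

We work with the vertex ordering 0 < 1 < 2 < 3 < 4 < 5 < 6 < 7 < 8 < 9. The simplices of K, each written with vertices in increasing order, are:

  0-simplices (10): [0], [1], [2], [3], [4], [5], [6], [7], [8], [9]
  1-simplices (30): (30 of them)
  2-simplices (20): (20 of them)

giving chain groups C_0 ≅ Z^10, C_1 ≅ Z^30, C_2 ≅ Z^20.

Boundary ∂_1: C_1 → C_0 sends each edge [p,q] (with p < q) to q − p. For instance
  ∂[2,6] = [6] − [2].
The 10×30 boundary matrix has rank 9 and Smith normal form diag(1,1,1,1,1,1,1,1,1).

Boundary ∂_2: C_2 → C_1 acts by ∂[p,q,r] = [q,r] − [p,r] + [p,q]. For instance
  ∂[3,4,7] = [4,7] − [3,7] + [3,4],
  ∂[3,5,9] = [5,9] − [3,9] + [3,5].
The 30×20 boundary matrix has rank 20 and Smith normal form diag(1,1,1,1,1,1,1,1,1,1,1,1,1,1,1,1,1,1,1,2).

Computing H_k = (kernel of ∂_k) / (image of ∂_{k+1}):

  H_0: rank C_0 − rank ∂_1 = 10 − 9 = 1, and the invariant factors of ∂_1 are all 1, so H_0 ≅ Z.
  H_1: rank ker ∂_1 − rank ∂_2 = (30 − 9) − 20 = 1, and ∂_2 has invariant factor 2 > 1, so H_1 ≅ Z ⊕ Z/2.
  H_2: rank ker ∂_2 − rank ∂_3 = (20 − 20) − 0 = 0, and there is no ∂_3, so H_2 ≅ 0.

Hence the Betti numbers are b_0 = 1, b_1 = 1, b_2 = 0.

b_0 = 1, b_1 = 1, b_2 = 0.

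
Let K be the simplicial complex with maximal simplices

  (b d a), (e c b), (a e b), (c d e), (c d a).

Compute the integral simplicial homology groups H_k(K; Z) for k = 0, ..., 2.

Order the vertices as a < b < c < d < e. Listing each simplex with vertices in this order, K has dimension 2 with simplices:

  0-simplices (5): a, b, c, d, e
  1-simplices (10): ab, ac, ad, ae, bc, bd, be, cd, ce, de
  2-simplices (5): abd, abe, acd, bce, cde

Hence C_0 ≅ Z^5, C_1 ≅ Z^10, C_2 ≅ Z^5.

The boundary map ∂_1: C_1 → C_0 sends each edge [p,q] (with p < q) to q − p.
The 5×10 boundary matrix has rank 4 and Smith normal form diag(1,1,1,1).

Boundary ∂_2: C_2 → C_1 acts by ∂[p,q,r] = [q,r] − [p,r] + [p,q]. For instance
  ∂bce = ce − be + bc,
  ∂abd = bd − ad + ab.
The 10×5 boundary matrix has rank 5 and Smith normal form diag(1,1,1,1,1).

Computing H_k = (kernel of ∂_k) / (image of ∂_{k+1}):

  H_0: rank C_0 − rank ∂_1 = 5 − 4 = 1, and the invariant factors of ∂_1 are all 1, so H_0 ≅ Z.
  H_1: rank ker ∂_1 − rank ∂_2 = (10 − 4) − 5 = 1, and the invariant factors of ∂_2 are all 1, so H_1 ≅ Z.
  H_2: rank ker ∂_2 − rank ∂_3 = (5 − 5) − 0 = 0, and there is no ∂_3, so H_2 ≅ 0.

(K is a triangulation of the Möbius band.)

H_0 = Z,  H_1 = Z,  H_2 = 0.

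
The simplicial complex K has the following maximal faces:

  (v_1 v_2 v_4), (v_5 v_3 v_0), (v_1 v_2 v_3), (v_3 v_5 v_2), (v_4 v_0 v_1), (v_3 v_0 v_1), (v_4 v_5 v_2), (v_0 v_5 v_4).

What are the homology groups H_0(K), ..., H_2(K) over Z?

Fix the vertex order v_0 < v_1 < v_2 < v_3 < v_4 < v_5 and write every simplex with vertices in increasing order. Then dim K = 2 and the simplices of K are:

  0-simplices (6): [v_0], [v_1], [v_2], [v_3], [v_4], [v_5]
  1-simplices (12): [v_0,v_1], [v_0,v_3], [v_0,v_4], [v_0,v_5], [v_1,v_2], [v_1,v_3], [v_1,v_4], [v_2,v_3], [v_2,v_4], [v_2,v_5], [v_3,v_5], [v_4,v_5]
  2-simplices (8): [v_0,v_1,v_3], [v_0,v_1,v_4], [v_0,v_3,v_5], [v_0,v_4,v_5], [v_1,v_2,v_3], [v_1,v_2,v_4], [v_2,v_3,v_5], [v_2,v_4,v_5]

giving chain groups C_0 ≅ Z^6, C_1 ≅ Z^12, C_2 ≅ Z^8.

The boundary map ∂_1: C_1 → C_0 sends each edge [p,q] (with p < q) to q − p. For instance
  ∂[v_4,v_5] = [v_5] − [v_4].
The 6×12 boundary matrix has rank 5 and Smith normal form diag(1,1,1,1,1).

The boundary map ∂_2: C_2 → C_1 sends each 2-simplex [p,q,r] to [q,r] − [p,r] + [p,q]. For instance
  ∂[v_2,v_3,v_5] = [v_3,v_5] − [v_2,v_5] + [v_2,v_3],
  ∂[v_0,v_1,v_4] = [v_1,v_4] − [v_0,v_4] + [v_0,v_1].
The 12×8 boundary matrix has rank 7 and Smith normal form diag(1,1,1,1,1,1,1).

Now H_k = ker ∂_k / im ∂_{k+1}, so:

  H_0: rank C_0 − rank ∂_1 = 6 − 5 = 1, and the invariant factors of ∂_1 are all 1, so H_0 = Z.
  H_1: rank ker ∂_1 − rank ∂_2 = (12 − 5) − 7 = 0, and the invariant factors of ∂_2 are all 1, so H_1 = 0.
  H_2: rank ker ∂_2 − rank ∂_3 = (8 − 7) − 0 = 1, and there is no ∂_3, so H_2 = Z.

H_0 ≅ Z,  H_1 = 0,  H_2 ≅ Z.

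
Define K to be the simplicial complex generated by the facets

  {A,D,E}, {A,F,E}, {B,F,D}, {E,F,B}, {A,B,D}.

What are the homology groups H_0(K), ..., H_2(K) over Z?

H_0 = Z,  H_1 = Z,  H_2 = 0.

Order the vertices as A < B < D < E < F. Listing each simplex with vertices in this order, K has dimension 2 with simplices:

  0-simplices (5): A, B, D, E, F
  1-simplices (10): AB, AD, AE, AF, BD, BE, BF, DE, DF, EF
  2-simplices (5): ABD, ADE, AEF, BDF, BEF

so the chain groups are C_0 ≅ Z^5, C_1 ≅ Z^10, C_2 ≅ Z^5.

Boundary ∂_1: C_1 → C_0 sends each edge [p,q] (with p < q) to q − p. For instance
  ∂EF = F − E.
The resulting 5×10 matrix has rank 4, and its Smith normal form has invariant factors (1,1,1,1).

The boundary map ∂_2: C_2 → C_1 acts by ∂[p,q,r] = [q,r] − [p,r] + [p,q]. For instance
  ∂AEF = EF − AF + AE,
  ∂BDF = DF − BF + BD.
As a 10×5 matrix over Z this has rank 5, with invariant factors (1,1,1,1,1).

Computing H_k = (kernel of ∂_k) / (image of ∂_{k+1}):

  H_0: rank C_0 − rank ∂_1 = 5 − 4 = 1, and the invariant factors of ∂_1 are all 1, so H_0 ≅ Z.
  H_1: rank ker ∂_1 − rank ∂_2 = (10 − 4) − 5 = 1, and the invariant factors of ∂_2 are all 1, so H_1 ≅ Z.
  H_2: rank ker ∂_2 − rank ∂_3 = (5 − 5) − 0 = 0, and there is no ∂_3, so H_2 ≅ 0.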